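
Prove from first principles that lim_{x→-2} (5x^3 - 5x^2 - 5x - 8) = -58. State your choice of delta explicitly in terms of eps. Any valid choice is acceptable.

Suppose eps > 0. We want delta > 0 such that 0 < |x + 2| < delta implies |(5x^3 - 5x^2 - 5x - 8) + 58| < eps.
(5x^3 - 5x^2 - 5x - 8) + 58 = 5x^3 - 5x^2 - 5x + 50 = (x + 2)(5x^2 - 15x + 25).
So |(5x^3 - 5x^2 - 5x - 8) + 58| = |x + 2|·|5x^2 - 15x + 25|.
Assume first that |x + 2| < 1, so |x| < 3. Then |5x^2 - 15x + 25| ≤ 5·3^2 + 15·3 + 25 = 115.
Hence |(5x^3 - 5x^2 - 5x - 8) + 58| ≤ 115|x + 2| < eps provided |x + 2| < eps/115.
Choosing delta = min(1, eps/115) ensures both conditions, hence |(5x^3 - 5x^2 - 5x - 8) + 58| < eps.

delta = min(1, eps/115)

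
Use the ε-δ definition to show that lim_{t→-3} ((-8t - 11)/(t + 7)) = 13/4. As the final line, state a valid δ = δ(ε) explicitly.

Let ε > 0. We want δ > 0 with 0 < |t + 3| < δ ⇒ |(-8t - 11)/(t + 7) − (13/4)| < ε.
Combining over a common denominator, (-8t - 11)/(t + 7) − (13/4) = [(-8t - 11)·4 − 13·(t + 7)] / [4·(t + 7)] = -45(t + 3) / (4(t + 7)).
So |(-8t - 11)/(t + 7) − (13/4)| = 45|t + 3| / (4·|t + 7|).
Require δ ≤ 2, so |t + 7| ≥ |4| − |t + 3| > 4 − 2 = 2.
Hence |(-8t - 11)/(t + 7) − (13/4)| < 45|t + 3|/(4·2) = (45/8)|t + 3|, which is < ε once |t + 3| < (8/45)ε.
Take δ = min(2, (8/45)ε). Then 0 < |t + 3| < δ forces both bounds, so |(-8t - 11)/(t + 7) − (13/4)| < ε.

δ = min(2, (8/45)ε)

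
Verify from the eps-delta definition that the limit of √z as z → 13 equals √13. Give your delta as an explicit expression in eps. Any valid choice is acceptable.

delta = min(13, √13·eps)

Let eps > 0. We want delta > 0 such that 0 < |z − 13| < delta implies |√z − √13| < eps.
Rationalise: √z − √13 = (z − 13)/(√z + √13), so |√z − √13| = |z − 13|/(√z + √13).
Restrict delta ≤ 13 so that |z − 13| < 13 forces z > 0, and then √z + √13 > √13.
Hence |√z − √13| < |z − 13|/√13, which is < eps once |z − 13| < √13·eps.
Take delta = min(13, √13·eps). If 0 < |z − 13| < delta then z > 0 and |√z − √13| < |z − 13|/√13 < eps.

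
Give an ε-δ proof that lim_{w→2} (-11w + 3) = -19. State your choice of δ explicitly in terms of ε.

Let ε > 0 be given. We need δ > 0 so that 0 < |w − 2| < δ implies |(-11w + 3) + 19| < ε.
Since (-11w + 3) + 19 = -11(w − 2), we have |(-11w + 3) + 19| = 11|w − 2|.
Thus it suffices that |w − 2| < ε/11.
Choosing δ = ε/11 gives |(-11w + 3) + 19| = 11|w − 2| < ε whenever |w − 2| < δ.

δ = ε/11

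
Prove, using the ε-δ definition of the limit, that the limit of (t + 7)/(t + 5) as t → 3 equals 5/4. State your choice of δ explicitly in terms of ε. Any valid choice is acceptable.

Fix ε > 0. We want δ > 0 with 0 < |t − 3| < δ ⇒ |(t + 7)/(t + 5) − (5/4)| < ε.
Combining over a common denominator, (t + 7)/(t + 5) − (5/4) = [(t + 7)·8 − 10·(t + 5)] / [8·(t + 5)] = -2(t − 3) / (8(t + 5)).
So |(t + 7)/(t + 5) − (5/4)| = 2|t − 3| / (8·|t + 5|).
Require δ ≤ 4, so |t + 5| ≥ |8| − |t − 3| > 8 − 4 = 4.
Hence |(t + 7)/(t + 5) − (5/4)| < 2|t − 3|/(8·4) = (1/16)|t − 3|, which is < ε once |t − 3| < 16ε.
Take δ = min(4, 16ε). Then 0 < |t − 3| < δ forces both bounds, so |(t + 7)/(t + 5) − (5/4)| < ε.

δ = min(4, 16ε)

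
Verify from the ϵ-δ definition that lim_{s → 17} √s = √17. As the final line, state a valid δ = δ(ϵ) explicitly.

Fix ϵ > 0. We want δ > 0 such that 0 < |s − 17| < δ implies |√s − √17| < ϵ.
Multiplying by the conjugate, |√s − √17| = |s − 17|/(√s + √17).
Restrict δ ≤ 17 so that |s − 17| < 17 forces s > 0, and then √s + √17 > √17.
Hence |√s − √17| < |s − 17|/√17, which is < ϵ once |s − 17| < √17·ϵ.
Take δ = min(17, √17·ϵ). If 0 < |s − 17| < δ then s > 0 and |√s − √17| < |s − 17|/√17 < ϵ.

δ = min(17, √17·ϵ)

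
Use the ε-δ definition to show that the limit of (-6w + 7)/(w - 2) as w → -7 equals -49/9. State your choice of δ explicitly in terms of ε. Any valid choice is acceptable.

Suppose ε > 0. We want δ > 0 with 0 < |w + 7| < δ ⇒ |(-6w + 7)/(w - 2) + 49/9| < ε.
Combining over a common denominator, (-6w + 7)/(w - 2) + 49/9 = [(-6w + 7)·(-9) − 49·(w - 2)] / [(-9)·(w - 2)] = 5(w + 7) / ((-9)(w - 2)).
So |(-6w + 7)/(w - 2) + 49/9| = 5|w + 7| / (9·|w − 2|).
Restrict δ ≤ 9/2. Then |w + 7| < 9/2 gives |w − 2| = |(w + 7) + (-9)| ≥ 9 − 9/2 = 9/2.
Hence |(-6w + 7)/(w - 2) + 49/9| < 5|w + 7|/(9·(9/2)) = (10/81)|w + 7|, which is < ε once |w + 7| < (81/10)ε.
Take δ = min(9/2, (81/10)ε). Then 0 < |w + 7| < δ forces both bounds, so |(-6w + 7)/(w - 2) + 49/9| < ε.

δ = min(9/2, (81/10)ε)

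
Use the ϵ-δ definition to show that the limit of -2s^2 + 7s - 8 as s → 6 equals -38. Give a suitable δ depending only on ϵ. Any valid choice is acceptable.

δ = min(2, ϵ/21)

Let ϵ > 0 be given. We want δ > 0 such that 0 < |s − 6| < δ implies |(-2s^2 + 7s - 8) + 38| < ϵ.
(-2s^2 + 7s - 8) + 38 = -2s^2 + 7s + 30 = (s − 6)(-2s - 5).
So |(-2s^2 + 7s - 8) + 38| = |s − 6|·|-2s - 5|.
Require δ ≤ 2. Then |s − 6| < 2 gives |s| < 8, and by the triangle inequality |-2s - 5| ≤ 2·8 + 5 = 21.
Hence |(-2s^2 + 7s - 8) + 38| ≤ 21|s − 6| < ϵ provided |s − 6| < ϵ/21.
Choosing δ = min(2, ϵ/21) ensures both conditions, hence |(-2s^2 + 7s - 8) + 38| < ϵ.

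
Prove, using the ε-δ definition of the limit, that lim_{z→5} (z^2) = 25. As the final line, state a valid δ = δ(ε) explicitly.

Fix ε > 0. We seek δ > 0 with 0 < |z − 5| < δ ⇒ |z^2 − 25| < ε.
Factor: z^2 − 25 = (z − 5)(z + 5), so |z^2 − 25| = |z − 5|·|z + 5|.
Restrict δ ≤ 2. Then |z − 5| < 2 gives |z| < 7, so by the triangle inequality |z + 5| ≤ 7 + 5 = 12.
Hence |z^2 − 25| ≤ 12|z − 5|, which is < ε once |z − 5| < ε/12.
Take δ = min(2, ε/12). If 0 < |z − 5| < δ then both bounds hold and |z^2 − 25| ≤ 12|z − 5| < 12·(ε/12) = ε.

δ = min(2, ε/12)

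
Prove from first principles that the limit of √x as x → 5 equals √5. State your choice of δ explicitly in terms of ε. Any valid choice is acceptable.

δ = min(5, √5·ε)

Let ε > 0 be given. We want δ > 0 such that 0 < |x − 5| < δ implies |√x − √5| < ε.
Rationalise: √x − √5 = (x − 5)/(√x + √5), so |√x − √5| = |x − 5|/(√x + √5).
Restrict δ ≤ 5 so that |x − 5| < 5 forces x > 0, and then √x + √5 > √5.
Hence |√x − √5| < |x − 5|/√5, which is < ε once |x − 5| < √5·ε.
Take δ = min(5, √5·ε). If 0 < |x − 5| < δ then x > 0 and |√x − √5| < |x − 5|/√5 < ε.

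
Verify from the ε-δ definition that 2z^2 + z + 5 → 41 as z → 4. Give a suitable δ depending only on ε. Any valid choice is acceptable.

Let ε > 0. We want δ > 0 such that 0 < |z − 4| < δ implies |(2z^2 + z + 5) − 41| < ε.
(2z^2 + z + 5) − 41 = 2z^2 + z - 36 = (z − 4)(2z + 9).
So |(2z^2 + z + 5) − 41| = |z − 4|·|2z + 9|.
Require δ ≤ 1. Then |z − 4| < 1 gives |z| < 5, and by the triangle inequality |2z + 9| ≤ 2·5 + 9 = 19.
Hence |(2z^2 + z + 5) − 41| ≤ 19|z − 4| < ε provided |z − 4| < ε/19.
Take δ = min(1, ε/19). Then 0 < |z − 4| < δ gives both |z − 4| < 1 and |z − 4| < ε/19, so |(2z^2 + z + 5) − 41| < ε.

δ = min(1, ε/19)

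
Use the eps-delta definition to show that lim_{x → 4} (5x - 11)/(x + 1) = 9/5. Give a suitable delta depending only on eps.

delta = min(5/2, (25/32)eps)

Let eps > 0 be given. We want delta > 0 with 0 < |x − 4| < delta ⇒ |(5x - 11)/(x + 1) − (9/5)| < eps.
Combining over a common denominator, (5x - 11)/(x + 1) − (9/5) = [(5x - 11)·5 − 9·(x + 1)] / [5·(x + 1)] = 16(x − 4) / (5(x + 1)).
So |(5x - 11)/(x + 1) − (9/5)| = 16|x − 4| / (5·|x + 1|).
Restrict delta ≤ 5/2. Then |x − 4| < 5/2 gives |x + 1| = |(x − 4) + 5| ≥ 5 − 5/2 = 5/2.
Hence |(5x - 11)/(x + 1) − (9/5)| < 16|x − 4|/(5·(5/2)) = (32/25)|x − 4|, which is < eps once |x − 4| < (25/32)eps.
Take delta = min(5/2, (25/32)eps). Then 0 < |x − 4| < delta forces both bounds, so |(5x - 11)/(x + 1) − (9/5)| < eps.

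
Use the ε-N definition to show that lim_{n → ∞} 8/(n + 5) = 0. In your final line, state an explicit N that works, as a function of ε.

N = 8/ε

Let ε > 0. For n ≥ 1, |8/(n + 5) − 0| = 8/(n + 5) ≤ 8/n.
We need 8/n < ε, i.e. n > 8/ε.
Take N = 8/ε. If n > N then |8/(n + 5)| ≤ 8/n < ε.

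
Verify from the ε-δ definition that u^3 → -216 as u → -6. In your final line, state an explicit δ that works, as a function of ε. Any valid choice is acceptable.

Suppose ε > 0. We seek δ > 0 with 0 < |u + 6| < δ ⇒ |u^3 + 216| < ε.
Factor: u^3 + 216 = (u + 6)(u^2 - 6u + 36), so |u^3 + 216| = |u + 6|·|u^2 - 6u + 36|.
Restrict δ ≤ 1. Then |u + 6| < 1 gives |u| < 7, so by the triangle inequality |u^2 - 6u + 36| ≤ 7^2 + 6·7 + 36 = 127.
Hence |u^3 + 216| ≤ 127|u + 6|, which is < ε once |u + 6| < ε/127.
Take δ = min(1, ε/127). If 0 < |u + 6| < δ then both bounds hold and |u^3 + 216| ≤ 127|u + 6| < 127·(ε/127) = ε.

δ = min(1, ε/127)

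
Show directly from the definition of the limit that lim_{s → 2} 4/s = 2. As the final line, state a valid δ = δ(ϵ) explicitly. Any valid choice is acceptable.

δ = min(1, (1/2)ϵ)

Suppose ϵ > 0. We seek δ > 0 such that 0 < |s − 2| < δ implies |4/s − 2| < ϵ.
|4/s − 2| = 4·|2 − s|/(2·|s|) = 4|s − 2|/(2|s|).
Restrict δ ≤ 1. Then |s − 2| < 1 gives |s| > 1, so 2|s| > 2.
Then |4/s − 2| < 4|s − 2|/2, which is < ϵ when |s − 2| < (1/2)ϵ.
Take δ = min(1, (1/2)ϵ). Then 0 < |s − 2| < δ gives both |s − 2| < 1 and |s − 2| < (1/2)ϵ, so |4/s − 2| < ϵ.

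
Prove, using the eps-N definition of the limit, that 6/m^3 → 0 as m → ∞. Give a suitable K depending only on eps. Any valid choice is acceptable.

Let eps > 0. For m ≥ 1, |6/m^3 − 0| = 6/m^3.
6/m^3 < eps ⇔ m^3 > 6/eps ⇔ m > (6/eps)^{1/3}.
Take K = (6/eps)^{1/3}. Then m > K implies 6/m^3 < eps.

K = (6/eps)^{1/3}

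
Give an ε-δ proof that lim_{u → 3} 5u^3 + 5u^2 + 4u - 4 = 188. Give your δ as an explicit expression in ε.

δ = min(1, ε/224)

Fix ε > 0. We want δ > 0 such that 0 < |u − 3| < δ implies |(5u^3 + 5u^2 + 4u - 4) − 188| < ε.
(5u^3 + 5u^2 + 4u - 4) − 188 = 5u^3 + 5u^2 + 4u - 192 = (u − 3)(5u^2 + 20u + 64).
So |(5u^3 + 5u^2 + 4u - 4) − 188| = |u − 3|·|5u^2 + 20u + 64|.
Assume first that |u − 3| < 1, so |u| < 4. Then |5u^2 + 20u + 64| ≤ 5·4^2 + 20·4 + 64 = 224.
Hence |(5u^3 + 5u^2 + 4u - 4) − 188| ≤ 224|u − 3| < ε provided |u − 3| < ε/224.
Take δ = min(1, ε/224). Then 0 < |u − 3| < δ gives both |u − 3| < 1 and |u − 3| < ε/224, so |(5u^3 + 5u^2 + 4u - 4) − 188| < ε.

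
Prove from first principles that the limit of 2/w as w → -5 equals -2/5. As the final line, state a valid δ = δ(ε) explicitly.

Suppose ε > 0. We seek δ > 0 such that 0 < |w + 5| < δ implies |2/w + 2/5| < ε.
|2/w + 2/5| = 2·|-5 − w|/(5·|w|) = 2|w + 5|/(5|w|).
Restrict δ ≤ 5/2. Then |w + 5| < 5/2 gives |w| > 5/2, so 5|w| > 25/2.
Then |2/w + 2/5| < 2|w + 5|/(25/2), which is < ε when |w + 5| < (25/4)ε.
Take δ = min(5/2, (25/4)ε). Then 0 < |w + 5| < δ gives both |w + 5| < 5/2 and |w + 5| < (25/4)ε, so |2/w + 2/5| < ε.

δ = min(5/2, (25/4)ε)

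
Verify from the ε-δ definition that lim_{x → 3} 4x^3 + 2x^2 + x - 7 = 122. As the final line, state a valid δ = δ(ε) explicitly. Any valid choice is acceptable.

δ = min(1, ε/163)

Let ε > 0. We want δ > 0 such that 0 < |x − 3| < δ implies |(4x^3 + 2x^2 + x - 7) − 122| < ε.
(4x^3 + 2x^2 + x - 7) − 122 = 4x^3 + 2x^2 + x - 129 = (x − 3)(4x^2 + 14x + 43).
So |(4x^3 + 2x^2 + x - 7) − 122| = |x − 3|·|4x^2 + 14x + 43|.
Assume first that |x − 3| < 1, so |x| < 4. Then |4x^2 + 14x + 43| ≤ 4·4^2 + 14·4 + 43 = 163.
Hence |(4x^3 + 2x^2 + x - 7) − 122| ≤ 163|x − 3| < ε provided |x − 3| < ε/163.
Take δ = min(1, ε/163). Then 0 < |x − 3| < δ gives both |x − 3| < 1 and |x − 3| < ε/163, so |(4x^3 + 2x^2 + x - 7) − 122| < ε.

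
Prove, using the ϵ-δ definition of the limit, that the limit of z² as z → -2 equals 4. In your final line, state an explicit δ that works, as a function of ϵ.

Let ϵ > 0. We seek δ > 0 with 0 < |z + 2| < δ ⇒ |z² − 4| < ϵ.
Factor: z² − 4 = (z + 2)(z - 2), so |z² − 4| = |z + 2|·|z - 2|.
Impose δ ≤ 1 so that |z| < 3; then |z - 2| ≤ 5.
Hence |z² − 4| ≤ 5|z + 2|, which is < ϵ once |z + 2| < ϵ/5.
Take δ = min(1, ϵ/5). If 0 < |z + 2| < δ then both bounds hold and |z² − 4| ≤ 5|z + 2| < 5·(ϵ/5) = ϵ.

δ = min(1, ϵ/5)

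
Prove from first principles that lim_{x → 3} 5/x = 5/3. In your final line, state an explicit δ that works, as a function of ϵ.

Suppose ϵ > 0. We seek δ > 0 such that 0 < |x − 3| < δ implies |5/x − (5/3)| < ϵ.
|5/x − (5/3)| = 5·|3 − x|/(3·|x|) = 5|x − 3|/(3|x|).
Require δ ≤ 3/2 so that |x| > 3 − 3/2 = 3/2, hence 3|x| > 9/2.
Then |5/x − (5/3)| < 5|x − 3|/(9/2), which is < ϵ when |x − 3| < (9/10)ϵ.
Take δ = min(3/2, (9/10)ϵ). Then 0 < |x − 3| < δ gives both |x − 3| < 3/2 and |x − 3| < (9/10)ϵ, so |5/x − (5/3)| < ϵ.

δ = min(3/2, (9/10)ϵ)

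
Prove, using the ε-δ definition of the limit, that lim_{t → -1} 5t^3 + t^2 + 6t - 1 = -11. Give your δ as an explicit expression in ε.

δ = min(1, ε/38)

Let ε > 0 be given. We want δ > 0 such that 0 < |t + 1| < δ implies |(5t^3 + t^2 + 6t - 1) + 11| < ε.
(5t^3 + t^2 + 6t - 1) + 11 = 5t^3 + t^2 + 6t + 10 = (t + 1)(5t^2 - 4t + 10).
So |(5t^3 + t^2 + 6t - 1) + 11| = |t + 1|·|5t^2 - 4t + 10|.
Require δ ≤ 1. Then |t + 1| < 1 gives |t| < 2, and by the triangle inequality |5t^2 - 4t + 10| ≤ 5·2^2 + 4·2 + 10 = 38.
Hence |(5t^3 + t^2 + 6t - 1) + 11| ≤ 38|t + 1| < ε provided |t + 1| < ε/38.
Take δ = min(1, ε/38). Then 0 < |t + 1| < δ gives both |t + 1| < 1 and |t + 1| < ε/38, so |(5t^3 + t^2 + 6t - 1) + 11| < ε.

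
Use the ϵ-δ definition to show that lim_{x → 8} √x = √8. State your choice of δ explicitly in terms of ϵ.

Let ϵ > 0. We want δ > 0 such that 0 < |x − 8| < δ implies |√x − √8| < ϵ.
Multiplying by the conjugate, |√x − √8| = |x − 8|/(√x + √8).
Restrict δ ≤ 8 so that |x − 8| < 8 forces x > 0, and then √x + √8 > √8.
Hence |√x − √8| < |x − 8|/√8, which is < ϵ once |x − 8| < √8·ϵ.
Take δ = min(8, √8·ϵ). If 0 < |x − 8| < δ then x > 0 and |√x − √8| < |x − 8|/√8 < ϵ.

δ = min(8, √8·ϵ)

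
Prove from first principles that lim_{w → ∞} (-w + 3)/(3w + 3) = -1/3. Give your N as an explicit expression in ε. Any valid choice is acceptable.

Suppose ε > 0. We seek N > 0 such that w > N implies |(-w + 3)/(3w + 3) + 1/3| < ε.
(-w + 3)/(3w + 3) + 1/3 = (3(-w + 3) − (-1)(3w + 3)) / (3(3w + 3)) = 12/(3(3w + 3)).
For w > 0 we have 3w + 3 > 3w, so |(-w + 3)/(3w + 3) + 1/3| = 12/(3(3w + 3)) < 12/(3·3w) = (4/3)/w.
Thus |(-w + 3)/(3w + 3) + 1/3| < ε whenever w > (4/3)/ε.
Take N = (4/3)/ε. If w > N then |(-w + 3)/(3w + 3) + 1/3| < (4/3)/w < ε.

N = (4/3)/ε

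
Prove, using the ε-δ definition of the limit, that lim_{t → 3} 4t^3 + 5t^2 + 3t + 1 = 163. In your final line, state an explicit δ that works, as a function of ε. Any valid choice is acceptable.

δ = min(1, ε/186)

Let ε > 0. We want δ > 0 such that 0 < |t − 3| < δ implies |(4t^3 + 5t^2 + 3t + 1) − 163| < ε.
(4t^3 + 5t^2 + 3t + 1) − 163 = 4t^3 + 5t^2 + 3t - 162 = (t − 3)(4t^2 + 17t + 54).
So |(4t^3 + 5t^2 + 3t + 1) − 163| = |t − 3|·|4t^2 + 17t + 54|.
Require δ ≤ 1. Then |t − 3| < 1 gives |t| < 4, and by the triangle inequality |4t^2 + 17t + 54| ≤ 4·4^2 + 17·4 + 54 = 186.
Hence |(4t^3 + 5t^2 + 3t + 1) − 163| ≤ 186|t − 3| < ε provided |t − 3| < ε/186.
Choosing δ = min(1, ε/186) ensures both conditions, hence |(4t^3 + 5t^2 + 3t + 1) − 163| < ε.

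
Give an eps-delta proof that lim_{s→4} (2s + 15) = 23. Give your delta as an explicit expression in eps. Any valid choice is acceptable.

delta = eps/2

Fix eps > 0. We need delta > 0 so that 0 < |s − 4| < delta implies |(2s + 15) − 23| < eps.
|(2s + 15) − 23| = |2s - 8| = 2|s − 4|.
Thus it suffices that |s − 4| < eps/2.
Choosing delta = eps/2 gives |(2s + 15) − 23| = 2|s − 4| < eps whenever |s − 4| < delta.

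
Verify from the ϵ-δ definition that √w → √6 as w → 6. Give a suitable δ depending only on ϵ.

δ = min(6, √6·ϵ)

Fix ϵ > 0. We want δ > 0 such that 0 < |w − 6| < δ implies |√w − √6| < ϵ.
Rationalise: √w − √6 = (w − 6)/(√w + √6), so |√w − √6| = |w − 6|/(√w + √6).
Restrict δ ≤ 6 so that |w − 6| < 6 forces w > 0, and then √w + √6 > √6.
Hence |√w − √6| < |w − 6|/√6, which is < ϵ once |w − 6| < √6·ϵ.
Take δ = min(6, √6·ϵ). If 0 < |w − 6| < δ then w > 0 and |√w − √6| < |w − 6|/√6 < ϵ.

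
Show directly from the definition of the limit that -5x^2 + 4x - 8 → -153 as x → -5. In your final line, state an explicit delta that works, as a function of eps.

delta = min(1, eps/59)

Let eps > 0. We want delta > 0 such that 0 < |x + 5| < delta implies |(-5x^2 + 4x - 8) + 153| < eps.
(-5x^2 + 4x - 8) + 153 = -5x^2 + 4x + 145 = (x + 5)(-5x + 29).
So |(-5x^2 + 4x - 8) + 153| = |x + 5|·|-5x + 29|.
Assume first that |x + 5| < 1, so |x| < 6. Then |-5x + 29| ≤ 5·6 + 29 = 59.
Hence |(-5x^2 + 4x - 8) + 153| ≤ 59|x + 5| < eps provided |x + 5| < eps/59.
Take delta = min(1, eps/59). Then 0 < |x + 5| < delta gives both |x + 5| < 1 and |x + 5| < eps/59, so |(-5x^2 + 4x - 8) + 153| < eps.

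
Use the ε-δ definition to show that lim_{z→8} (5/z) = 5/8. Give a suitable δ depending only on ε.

δ = min(4, (32/5)ε)

Let ε > 0. We seek δ > 0 such that 0 < |z − 8| < δ implies |5/z − (5/8)| < ε.
|5/z − (5/8)| = 5·|8 − z|/(8·|z|) = 5|z − 8|/(8|z|).
Restrict δ ≤ 4. Then |z − 8| < 4 gives |z| > 4, so 8|z| > 32.
Then |5/z − (5/8)| < 5|z − 8|/32, which is < ε when |z − 8| < (32/5)ε.
Take δ = min(4, (32/5)ε). Then 0 < |z − 8| < δ gives both |z − 8| < 4 and |z − 8| < (32/5)ε, so |5/z − (5/8)| < ε.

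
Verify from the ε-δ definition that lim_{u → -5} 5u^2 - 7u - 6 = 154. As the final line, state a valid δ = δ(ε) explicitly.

δ = min(2, ε/67)

Fix ε > 0. We want δ > 0 such that 0 < |u + 5| < δ implies |(5u^2 - 7u - 6) − 154| < ε.
(5u^2 - 7u - 6) − 154 = 5u^2 - 7u - 160 = (u + 5)(5u - 32).
So |(5u^2 - 7u - 6) − 154| = |u + 5|·|5u - 32|.
Assume first that |u + 5| < 2, so |u| < 7. Then |5u - 32| ≤ 5·7 + 32 = 67.
Hence |(5u^2 - 7u - 6) − 154| ≤ 67|u + 5| < ε provided |u + 5| < ε/67.
Take δ = min(2, ε/67). Then 0 < |u + 5| < δ gives both |u + 5| < 2 and |u + 5| < ε/67, so |(5u^2 - 7u - 6) − 154| < ε.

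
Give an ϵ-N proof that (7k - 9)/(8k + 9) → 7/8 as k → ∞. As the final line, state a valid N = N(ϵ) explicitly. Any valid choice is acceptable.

N = (135/64)/ϵ

Let ϵ > 0 be given. For k ≥ 1, |(7k - 9)/(8k + 9) − (7/8)| = |-135|/(8(8k + 9)) = 135/(8(8k + 9)).
Since 8k + 9 ≥ 8k for k ≥ 1, this is ≤ 135/(8·8k) = (135/64)/k.
So |(7k - 9)/(8k + 9) − (7/8)| < ϵ whenever k > (135/64)/ϵ.
Take N = (135/64)/ϵ. If k > N then |(7k - 9)/(8k + 9) − (7/8)| ≤ (135/64)/k < ϵ.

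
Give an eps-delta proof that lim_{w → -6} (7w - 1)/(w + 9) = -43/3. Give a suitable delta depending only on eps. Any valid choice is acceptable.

Let eps > 0. We want delta > 0 with 0 < |w + 6| < delta ⇒ |(7w - 1)/(w + 9) + 43/3| < eps.
Combining over a common denominator, (7w - 1)/(w + 9) + 43/3 = [(7w - 1)·3 − (-43)·(w + 9)] / [3·(w + 9)] = 64(w + 6) / (3(w + 9)).
So |(7w - 1)/(w + 9) + 43/3| = 64|w + 6| / (3·|w + 9|).
Restrict delta ≤ 3/2. Then |w + 6| < 3/2 gives |w + 9| = |(w + 6) + 3| ≥ 3 − 3/2 = 3/2.
Hence |(7w - 1)/(w + 9) + 43/3| < 64|w + 6|/(3·(3/2)) = (128/9)|w + 6|, which is < eps once |w + 6| < (9/128)eps.
Take delta = min(3/2, (9/128)eps). Then 0 < |w + 6| < delta forces both bounds, so |(7w - 1)/(w + 9) + 43/3| < eps.

delta = min(3/2, (9/128)eps)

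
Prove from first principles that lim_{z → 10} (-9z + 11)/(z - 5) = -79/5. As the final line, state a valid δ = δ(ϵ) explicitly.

Suppose ϵ > 0. We want δ > 0 with 0 < |z − 10| < δ ⇒ |(-9z + 11)/(z - 5) + 79/5| < ϵ.
Combining over a common denominator, (-9z + 11)/(z - 5) + 79/5 = [(-9z + 11)·5 − (-79)·(z - 5)] / [5·(z - 5)] = 34(z − 10) / (5(z - 5)).
So |(-9z + 11)/(z - 5) + 79/5| = 34|z − 10| / (5·|z − 5|).
Require δ ≤ 5/2, so |z − 5| ≥ |5| − |z − 10| > 5 − 5/2 = 5/2.
Hence |(-9z + 11)/(z - 5) + 79/5| < 34|z − 10|/(5·(5/2)) = (68/25)|z − 10|, which is < ϵ once |z − 10| < (25/68)ϵ.
Take δ = min(5/2, (25/68)ϵ). Then 0 < |z − 10| < δ forces both bounds, so |(-9z + 11)/(z - 5) + 79/5| < ϵ.

δ = min(5/2, (25/68)ϵ)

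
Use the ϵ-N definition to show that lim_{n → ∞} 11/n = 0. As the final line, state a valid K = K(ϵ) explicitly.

K = 11/ϵ

Suppose ϵ > 0. For n ≥ 1, |11/n − 0| = 11/(n) ≤ 11/n.
We need 11/n < ϵ, i.e. n > 11/ϵ.
Take K = 11/ϵ. If n > K then |11/n| ≤ 11/n < ϵ.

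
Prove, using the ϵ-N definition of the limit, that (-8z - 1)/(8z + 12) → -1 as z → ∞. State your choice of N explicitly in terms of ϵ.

Fix ϵ > 0. We seek N > 0 such that z > N implies |(-8z - 1)/(8z + 12) + 1| < ϵ.
(-8z - 1)/(8z + 12) + 1 = (8(-8z - 1) − (-8)(8z + 12)) / (8(8z + 12)) = 88/(8(8z + 12)).
For z > 0 we have 8z + 12 > 8z, so |(-8z - 1)/(8z + 12) + 1| = 88/(8(8z + 12)) < 88/(8·8z) = (11/8)/z.
Thus |(-8z - 1)/(8z + 12) + 1| < ϵ whenever z > (11/8)/ϵ.
Take N = (11/8)/ϵ. If z > N then |(-8z - 1)/(8z + 12) + 1| < (11/8)/z < ϵ.

N = (11/8)/ϵ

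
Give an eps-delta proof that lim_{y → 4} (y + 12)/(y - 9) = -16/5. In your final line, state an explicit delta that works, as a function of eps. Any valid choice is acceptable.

delta = min(5/2, (25/42)eps)

Suppose eps > 0. We want delta > 0 with 0 < |y − 4| < delta ⇒ |(y + 12)/(y - 9) + 16/5| < eps.
Combining over a common denominator, (y + 12)/(y - 9) + 16/5 = [(y + 12)·(-5) − 16·(y - 9)] / [(-5)·(y - 9)] = -21(y − 4) / ((-5)(y - 9)).
So |(y + 12)/(y - 9) + 16/5| = 21|y − 4| / (5·|y − 9|).
Require delta ≤ 5/2, so |y − 9| ≥ |-5| − |y − 4| > 5 − 5/2 = 5/2.
Hence |(y + 12)/(y - 9) + 16/5| < 21|y − 4|/(5·(5/2)) = (42/25)|y − 4|, which is < eps once |y − 4| < (25/42)eps.
Take delta = min(5/2, (25/42)eps). Then 0 < |y − 4| < delta forces both bounds, so |(y + 12)/(y - 9) + 16/5| < eps.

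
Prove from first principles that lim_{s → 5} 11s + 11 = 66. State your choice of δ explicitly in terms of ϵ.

Suppose ϵ > 0. We need δ > 0 so that 0 < |s − 5| < δ implies |(11s + 11) − 66| < ϵ.
|(11s + 11) − 66| = |11s - 55| = 11|s − 5|.
So 11|s − 5| < ϵ exactly when |s − 5| < ϵ/11.
Take δ = ϵ/11. If 0 < |s − 5| < δ then |(11s + 11) − 66| = 11|s − 5| < 11·(ϵ/11) = ϵ.

δ = ϵ/11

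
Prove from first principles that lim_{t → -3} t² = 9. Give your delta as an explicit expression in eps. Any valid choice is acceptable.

Let eps > 0. We seek delta > 0 with 0 < |t + 3| < delta ⇒ |t² − 9| < eps.
Factor: t² − 9 = (t + 3)(t - 3), so |t² − 9| = |t + 3|·|t - 3|.
Restrict delta ≤ 1. Then |t + 3| < 1 gives |t| < 4, so by the triangle inequality |t - 3| ≤ 4 + 3 = 7.
Hence |t² − 9| ≤ 7|t + 3|, which is < eps once |t + 3| < eps/7.
Take delta = min(1, eps/7). If 0 < |t + 3| < delta then both bounds hold and |t² − 9| ≤ 7|t + 3| < 7·(eps/7) = eps.

delta = min(1, eps/7)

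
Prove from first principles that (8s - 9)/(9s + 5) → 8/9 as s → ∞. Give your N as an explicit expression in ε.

Let ε > 0 be given. We seek N > 0 such that s > N implies |(8s - 9)/(9s + 5) − (8/9)| < ε.
(8s - 9)/(9s + 5) − (8/9) = (9(8s - 9) − 8(9s + 5)) / (9(9s + 5)) = -121/(9(9s + 5)).
For s > 0 we have 9s + 5 > 9s, so |(8s - 9)/(9s + 5) − (8/9)| = 121/(9(9s + 5)) < 121/(9·9s) = (121/81)/s.
Thus |(8s - 9)/(9s + 5) − (8/9)| < ε whenever s > (121/81)/ε.
Take N = (121/81)/ε. If s > N then |(8s - 9)/(9s + 5) − (8/9)| < (121/81)/s < ε.

N = (121/81)/ε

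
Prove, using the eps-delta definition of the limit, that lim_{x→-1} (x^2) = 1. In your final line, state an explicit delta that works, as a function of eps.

delta = min(1, eps/3)

Let eps > 0 be given. We seek delta > 0 with 0 < |x + 1| < delta ⇒ |x^2 − 1| < eps.
Factor: x^2 − 1 = (x + 1)(x - 1), so |x^2 − 1| = |x + 1|·|x - 1|.
Impose delta ≤ 1 so that |x| < 2; then |x - 1| ≤ 3.
Hence |x^2 − 1| ≤ 3|x + 1|, which is < eps once |x + 1| < eps/3.
Take delta = min(1, eps/3). If 0 < |x + 1| < delta then both bounds hold and |x^2 − 1| ≤ 3|x + 1| < 3·(eps/3) = eps.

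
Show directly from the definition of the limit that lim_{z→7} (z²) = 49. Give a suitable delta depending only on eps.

delta = min(1, eps/15)

Let eps > 0. We seek delta > 0 with 0 < |z − 7| < delta ⇒ |z² − 49| < eps.
Factor: z² − 49 = (z − 7)(z + 7), so |z² − 49| = |z − 7|·|z + 7|.
Impose delta ≤ 1 so that |z| < 8; then |z + 7| ≤ 15.
Hence |z² − 49| ≤ 15|z − 7|, which is < eps once |z − 7| < eps/15.
Take delta = min(1, eps/15). If 0 < |z − 7| < delta then both bounds hold and |z² − 49| ≤ 15|z − 7| < 15·(eps/15) = eps.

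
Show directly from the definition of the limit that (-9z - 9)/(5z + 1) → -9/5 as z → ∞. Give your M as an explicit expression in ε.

Suppose ε > 0. We seek M > 0 such that z > M implies |(-9z - 9)/(5z + 1) + 9/5| < ε.
(-9z - 9)/(5z + 1) + 9/5 = (5(-9z - 9) − (-9)(5z + 1)) / (5(5z + 1)) = -36/(5(5z + 1)).
For z > 0 we have 5z + 1 > 5z, so |(-9z - 9)/(5z + 1) + 9/5| = 36/(5(5z + 1)) < 36/(5·5z) = (36/25)/z.
Thus |(-9z - 9)/(5z + 1) + 9/5| < ε whenever z > (36/25)/ε.
Take M = (36/25)/ε. If z > M then |(-9z - 9)/(5z + 1) + 9/5| < (36/25)/z < ε.

M = (36/25)/ε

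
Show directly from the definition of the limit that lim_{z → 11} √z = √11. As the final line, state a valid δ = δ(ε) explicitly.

Let ε > 0 be given. We want δ > 0 such that 0 < |z − 11| < δ implies |√z − √11| < ε.
Rationalise: √z − √11 = (z − 11)/(√z + √11), so |√z − √11| = |z − 11|/(√z + √11).
Restrict δ ≤ 11 so that |z − 11| < 11 forces z > 0, and then √z + √11 > √11.
Hence |√z − √11| < |z − 11|/√11, which is < ε once |z − 11| < √11·ε.
Take δ = min(11, √11·ε). If 0 < |z − 11| < δ then z > 0 and |√z − √11| < |z − 11|/√11 < ε.

δ = min(11, √11·ε)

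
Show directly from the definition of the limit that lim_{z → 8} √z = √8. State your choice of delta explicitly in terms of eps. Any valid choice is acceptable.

delta = min(8, √8·eps)

Suppose eps > 0. We want delta > 0 such that 0 < |z − 8| < delta implies |√z − √8| < eps.
Multiplying by the conjugate, |√z − √8| = |z − 8|/(√z + √8).
Restrict delta ≤ 8 so that |z − 8| < 8 forces z > 0, and then √z + √8 > √8.
Hence |√z − √8| < |z − 8|/√8, which is < eps once |z − 8| < √8·eps.
Take delta = min(8, √8·eps). If 0 < |z − 8| < delta then z > 0 and |√z − √8| < |z − 8|/√8 < eps.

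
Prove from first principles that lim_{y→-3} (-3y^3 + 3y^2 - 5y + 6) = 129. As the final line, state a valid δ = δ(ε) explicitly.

Let ε > 0 be given. We want δ > 0 such that 0 < |y + 3| < δ implies |(-3y^3 + 3y^2 - 5y + 6) − 129| < ε.
(-3y^3 + 3y^2 - 5y + 6) − 129 = -3y^3 + 3y^2 - 5y - 123 = (y + 3)(-3y^2 + 12y - 41).
So |(-3y^3 + 3y^2 - 5y + 6) − 129| = |y + 3|·|-3y^2 + 12y - 41|.
Assume first that |y + 3| < 2, so |y| < 5. Then |-3y^2 + 12y - 41| ≤ 3·5^2 + 12·5 + 41 = 176.
Hence |(-3y^3 + 3y^2 - 5y + 6) − 129| ≤ 176|y + 3| < ε provided |y + 3| < ε/176.
Take δ = min(2, ε/176). Then 0 < |y + 3| < δ gives both |y + 3| < 2 and |y + 3| < ε/176, so |(-3y^3 + 3y^2 - 5y + 6) − 129| < ε.

δ = min(2, ε/176)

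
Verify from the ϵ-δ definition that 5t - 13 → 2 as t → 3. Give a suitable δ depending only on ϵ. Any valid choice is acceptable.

Fix ϵ > 0. We need δ > 0 so that 0 < |t − 3| < δ implies |(5t - 13) − 2| < ϵ.
|(5t - 13) − 2| = |5t - 15| = 5|t − 3|.
So 5|t − 3| < ϵ exactly when |t − 3| < ϵ/5.
Take δ = ϵ/5. If 0 < |t − 3| < δ then |(5t - 13) − 2| = 5|t − 3| < 5·(ϵ/5) = ϵ.

δ = ϵ/5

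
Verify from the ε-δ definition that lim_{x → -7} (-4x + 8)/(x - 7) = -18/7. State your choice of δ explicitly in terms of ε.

Fix ε > 0. We want δ > 0 with 0 < |x + 7| < δ ⇒ |(-4x + 8)/(x - 7) + 18/7| < ε.
Combining over a common denominator, (-4x + 8)/(x - 7) + 18/7 = [(-4x + 8)·(-14) − 36·(x - 7)] / [(-14)·(x - 7)] = 20(x + 7) / ((-14)(x - 7)).
So |(-4x + 8)/(x - 7) + 18/7| = 20|x + 7| / (14·|x − 7|).
Restrict δ ≤ 7. Then |x + 7| < 7 gives |x − 7| = |(x + 7) + (-14)| ≥ 14 − 7 = 7.
Hence |(-4x + 8)/(x - 7) + 18/7| < 20|x + 7|/(14·7) = (10/49)|x + 7|, which is < ε once |x + 7| < (49/10)ε.
Take δ = min(7, (49/10)ε). Then 0 < |x + 7| < δ forces both bounds, so |(-4x + 8)/(x - 7) + 18/7| < ε.

δ = min(7, (49/10)ε)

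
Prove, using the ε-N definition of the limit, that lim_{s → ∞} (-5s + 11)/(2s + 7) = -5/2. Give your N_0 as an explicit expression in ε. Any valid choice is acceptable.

N_0 = (57/4)/ε

Suppose ε > 0. We seek N_0 > 0 such that s > N_0 implies |(-5s + 11)/(2s + 7) + 5/2| < ε.
(-5s + 11)/(2s + 7) + 5/2 = (2(-5s + 11) − (-5)(2s + 7)) / (2(2s + 7)) = 57/(2(2s + 7)).
For s > 0 we have 2s + 7 > 2s, so |(-5s + 11)/(2s + 7) + 5/2| = 57/(2(2s + 7)) < 57/(2·2s) = (57/4)/s.
Thus |(-5s + 11)/(2s + 7) + 5/2| < ε whenever s > (57/4)/ε.
Take N_0 = (57/4)/ε. If s > N_0 then |(-5s + 11)/(2s + 7) + 5/2| < (57/4)/s < ε.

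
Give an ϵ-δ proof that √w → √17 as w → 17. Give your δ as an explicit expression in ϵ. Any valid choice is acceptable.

Suppose ϵ > 0. We want δ > 0 such that 0 < |w − 17| < δ implies |√w − √17| < ϵ.
Multiplying by the conjugate, |√w − √17| = |w − 17|/(√w + √17).
Restrict δ ≤ 17 so that |w − 17| < 17 forces w > 0, and then √w + √17 > √17.
Hence |√w − √17| < |w − 17|/√17, which is < ϵ once |w − 17| < √17·ϵ.
Take δ = min(17, √17·ϵ). If 0 < |w − 17| < δ then w > 0 and |√w − √17| < |w − 17|/√17 < ϵ.

δ = min(17, √17·ϵ)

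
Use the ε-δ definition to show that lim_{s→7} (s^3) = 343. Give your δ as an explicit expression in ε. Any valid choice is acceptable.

Let ε > 0 be given. We seek δ > 0 with 0 < |s − 7| < δ ⇒ |s^3 − 343| < ε.
Factor: s^3 − 343 = (s − 7)(s^2 + 7s + 49), so |s^3 − 343| = |s − 7|·|s^2 + 7s + 49|.
Impose δ ≤ 1 so that |s| < 8; then |s^2 + 7s + 49| ≤ 169.
Hence |s^3 − 343| ≤ 169|s − 7|, which is < ε once |s − 7| < ε/169.
Take δ = min(1, ε/169). If 0 < |s − 7| < δ then both bounds hold and |s^3 − 343| ≤ 169|s − 7| < 169·(ε/169) = ε.

δ = min(1, ε/169)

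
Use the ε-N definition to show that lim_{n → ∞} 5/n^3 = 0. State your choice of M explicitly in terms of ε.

M = (5/ε)^{1/3}

Suppose ε > 0. For n ≥ 1, |5/n^3 − 0| = 5/n^3.
5/n^3 < ε ⇔ n^3 > 5/ε ⇔ n > (5/ε)^{1/3}.
Take M = (5/ε)^{1/3}. Then n > M implies 5/n^3 < ε.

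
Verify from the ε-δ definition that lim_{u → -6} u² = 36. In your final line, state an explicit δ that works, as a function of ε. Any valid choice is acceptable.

Fix ε > 0. We seek δ > 0 with 0 < |u + 6| < δ ⇒ |u² − 36| < ε.
Factor: u² − 36 = (u + 6)(u - 6), so |u² − 36| = |u + 6|·|u - 6|.
Impose δ ≤ 1 so that |u| < 7; then |u - 6| ≤ 13.
Hence |u² − 36| ≤ 13|u + 6|, which is < ε once |u + 6| < ε/13.
Take δ = min(1, ε/13). If 0 < |u + 6| < δ then both bounds hold and |u² − 36| ≤ 13|u + 6| < 13·(ε/13) = ε.

δ = min(1, ε/13)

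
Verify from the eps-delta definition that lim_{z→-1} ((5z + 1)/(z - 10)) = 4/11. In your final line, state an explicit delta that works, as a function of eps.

delta = min(11/2, (121/102)eps)

Fix eps > 0. We want delta > 0 with 0 < |z + 1| < delta ⇒ |(5z + 1)/(z - 10) − (4/11)| < eps.
Combining over a common denominator, (5z + 1)/(z - 10) − (4/11) = [(5z + 1)·(-11) − (-4)·(z - 10)] / [(-11)·(z - 10)] = -51(z + 1) / ((-11)(z - 10)).
So |(5z + 1)/(z - 10) − (4/11)| = 51|z + 1| / (11·|z − 10|).
Require delta ≤ 11/2, so |z − 10| ≥ |-11| − |z + 1| > 11 − 11/2 = 11/2.
Hence |(5z + 1)/(z - 10) − (4/11)| < 51|z + 1|/(11·(11/2)) = (102/121)|z + 1|, which is < eps once |z + 1| < (121/102)eps.
Take delta = min(11/2, (121/102)eps). Then 0 < |z + 1| < delta forces both bounds, so |(5z + 1)/(z - 10) − (4/11)| < eps.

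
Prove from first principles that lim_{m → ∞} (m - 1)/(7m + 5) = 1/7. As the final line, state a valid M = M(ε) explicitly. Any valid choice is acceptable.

Suppose ε > 0. For m ≥ 1, |(m - 1)/(7m + 5) − (1/7)| = |-12|/(7(7m + 5)) = 12/(7(7m + 5)).
Since 7m + 5 ≥ 7m for m ≥ 1, this is ≤ 12/(7·7m) = (12/49)/m.
So |(m - 1)/(7m + 5) − (1/7)| < ε whenever m > (12/49)/ε.
Take M = (12/49)/ε. If m > M then |(m - 1)/(7m + 5) − (1/7)| ≤ (12/49)/m < ε.

M = (12/49)/ε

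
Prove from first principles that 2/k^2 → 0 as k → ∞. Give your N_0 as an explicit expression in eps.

N_0 = (2/eps)^{1/2}

Let eps > 0 be given. For k ≥ 1, |2/k^2 − 0| = 2/k^2.
2/k^2 < eps ⇔ k^2 > 2/eps ⇔ k > (2/eps)^{1/2}.
Take N_0 = (2/eps)^{1/2}. Then k > N_0 implies 2/k^2 < eps.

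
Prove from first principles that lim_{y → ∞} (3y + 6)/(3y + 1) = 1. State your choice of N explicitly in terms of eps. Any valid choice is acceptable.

Suppose eps > 0. We seek N > 0 such that y > N implies |(3y + 6)/(3y + 1) − 1| < eps.
(3y + 6)/(3y + 1) − 1 = (3(3y + 6) − 3(3y + 1)) / (3(3y + 1)) = 15/(3(3y + 1)).
For y > 0 we have 3y + 1 > 3y, so |(3y + 6)/(3y + 1) − 1| = 15/(3(3y + 1)) < 15/(3·3y) = (5/3)/y.
Thus |(3y + 6)/(3y + 1) − 1| < eps whenever y > (5/3)/eps.
Take N = (5/3)/eps. If y > N then |(3y + 6)/(3y + 1) − 1| < (5/3)/y < eps.

N = (5/3)/eps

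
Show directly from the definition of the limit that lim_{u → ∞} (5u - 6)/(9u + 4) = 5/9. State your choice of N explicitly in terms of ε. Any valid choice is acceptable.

Suppose ε > 0. We seek N > 0 such that u > N implies |(5u - 6)/(9u + 4) − (5/9)| < ε.
(5u - 6)/(9u + 4) − (5/9) = (9(5u - 6) − 5(9u + 4)) / (9(9u + 4)) = -74/(9(9u + 4)).
For u > 0 we have 9u + 4 > 9u, so |(5u - 6)/(9u + 4) − (5/9)| = 74/(9(9u + 4)) < 74/(9·9u) = (74/81)/u.
Thus |(5u - 6)/(9u + 4) − (5/9)| < ε whenever u > (74/81)/ε.
Take N = (74/81)/ε. If u > N then |(5u - 6)/(9u + 4) − (5/9)| < (74/81)/u < ε.

N = (74/81)/ε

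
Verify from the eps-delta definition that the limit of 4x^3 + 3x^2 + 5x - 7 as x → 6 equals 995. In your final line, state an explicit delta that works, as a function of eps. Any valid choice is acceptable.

delta = min(2, eps/639)

Let eps > 0 be given. We want delta > 0 such that 0 < |x − 6| < delta implies |(4x^3 + 3x^2 + 5x - 7) − 995| < eps.
(4x^3 + 3x^2 + 5x - 7) − 995 = 4x^3 + 3x^2 + 5x - 1002 = (x − 6)(4x^2 + 27x + 167).
So |(4x^3 + 3x^2 + 5x - 7) − 995| = |x − 6|·|4x^2 + 27x + 167|.
Assume first that |x − 6| < 2, so |x| < 8. Then |4x^2 + 27x + 167| ≤ 4·8^2 + 27·8 + 167 = 639.
Hence |(4x^3 + 3x^2 + 5x - 7) − 995| ≤ 639|x − 6| < eps provided |x − 6| < eps/639.
Choosing delta = min(2, eps/639) ensures both conditions, hence |(4x^3 + 3x^2 + 5x - 7) − 995| < eps.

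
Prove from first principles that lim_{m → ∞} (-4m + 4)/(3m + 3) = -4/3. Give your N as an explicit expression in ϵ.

Suppose ϵ > 0. For m ≥ 1, |(-4m + 4)/(3m + 3) + 4/3| = |24|/(3(3m + 3)) = 24/(3(3m + 3)).
Since 3m + 3 ≥ 3m for m ≥ 1, this is ≤ 24/(3·3m) = (8/3)/m.
So |(-4m + 4)/(3m + 3) + 4/3| < ϵ whenever m > (8/3)/ϵ.
Take N = (8/3)/ϵ. If m > N then |(-4m + 4)/(3m + 3) + 4/3| ≤ (8/3)/m < ϵ.

N = (8/3)/ϵ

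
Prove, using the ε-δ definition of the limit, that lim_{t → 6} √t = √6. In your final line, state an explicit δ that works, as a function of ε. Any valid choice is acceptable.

Let ε > 0. We want δ > 0 such that 0 < |t − 6| < δ implies |√t − √6| < ε.
Rationalise: √t − √6 = (t − 6)/(√t + √6), so |√t − √6| = |t − 6|/(√t + √6).
Restrict δ ≤ 6 so that |t − 6| < 6 forces t > 0, and then √t + √6 > √6.
Hence |√t − √6| < |t − 6|/√6, which is < ε once |t − 6| < √6·ε.
Take δ = min(6, √6·ε). If 0 < |t − 6| < δ then t > 0 and |√t − √6| < |t − 6|/√6 < ε.

δ = min(6, √6·ε)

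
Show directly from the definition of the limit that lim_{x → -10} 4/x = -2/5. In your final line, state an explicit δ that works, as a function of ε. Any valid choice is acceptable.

Suppose ε > 0. We seek δ > 0 such that 0 < |x + 10| < δ implies |4/x + 2/5| < ε.
|4/x + 2/5| = 4·|-10 − x|/(10·|x|) = 4|x + 10|/(10|x|).
Restrict δ ≤ 5. Then |x + 10| < 5 gives |x| > 5, so 10|x| > 50.
Then |4/x + 2/5| < 4|x + 10|/50, which is < ε when |x + 10| < (25/2)ε.
Take δ = min(5, (25/2)ε). Then 0 < |x + 10| < δ gives both |x + 10| < 5 and |x + 10| < (25/2)ε, so |4/x + 2/5| < ε.

δ = min(5, (25/2)ε)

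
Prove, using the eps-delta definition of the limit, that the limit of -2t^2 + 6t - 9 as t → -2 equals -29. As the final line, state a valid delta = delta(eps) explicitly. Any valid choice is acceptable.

delta = min(1, eps/16)

Fix eps > 0. We want delta > 0 such that 0 < |t + 2| < delta implies |(-2t^2 + 6t - 9) + 29| < eps.
(-2t^2 + 6t - 9) + 29 = -2t^2 + 6t + 20 = (t + 2)(-2t + 10).
So |(-2t^2 + 6t - 9) + 29| = |t + 2|·|-2t + 10|.
Assume first that |t + 2| < 1, so |t| < 3. Then |-2t + 10| ≤ 2·3 + 10 = 16.
Hence |(-2t^2 + 6t - 9) + 29| ≤ 16|t + 2| < eps provided |t + 2| < eps/16.
Choosing delta = min(1, eps/16) ensures both conditions, hence |(-2t^2 + 6t - 9) + 29| < eps.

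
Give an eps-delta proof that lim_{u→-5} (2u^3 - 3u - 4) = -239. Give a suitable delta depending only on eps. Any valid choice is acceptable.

Suppose eps > 0. We want delta > 0 such that 0 < |u + 5| < delta implies |(2u^3 - 3u - 4) + 239| < eps.
(2u^3 - 3u - 4) + 239 = 2u^3 - 3u + 235 = (u + 5)(2u^2 - 10u + 47).
So |(2u^3 - 3u - 4) + 239| = |u + 5|·|2u^2 - 10u + 47|.
Require delta ≤ 1. Then |u + 5| < 1 gives |u| < 6, and by the triangle inequality |2u^2 - 10u + 47| ≤ 2·6^2 + 10·6 + 47 = 179.
Hence |(2u^3 - 3u - 4) + 239| ≤ 179|u + 5| < eps provided |u + 5| < eps/179.
Take delta = min(1, eps/179). Then 0 < |u + 5| < delta gives both |u + 5| < 1 and |u + 5| < eps/179, so |(2u^3 - 3u - 4) + 239| < eps.

delta = min(1, eps/179)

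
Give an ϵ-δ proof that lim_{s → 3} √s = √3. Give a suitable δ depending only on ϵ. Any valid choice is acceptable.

Let ϵ > 0 be given. We want δ > 0 such that 0 < |s − 3| < δ implies |√s − √3| < ϵ.
Rationalise: √s − √3 = (s − 3)/(√s + √3), so |√s − √3| = |s − 3|/(√s + √3).
Restrict δ ≤ 3 so that |s − 3| < 3 forces s > 0, and then √s + √3 > √3.
Hence |√s − √3| < |s − 3|/√3, which is < ϵ once |s − 3| < √3·ϵ.
Take δ = min(3, √3·ϵ). If 0 < |s − 3| < δ then s > 0 and |√s − √3| < |s − 3|/√3 < ϵ.

δ = min(3, √3·ϵ)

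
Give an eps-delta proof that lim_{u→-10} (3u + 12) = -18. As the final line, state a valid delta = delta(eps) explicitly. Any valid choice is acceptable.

Let eps > 0. We need delta > 0 so that 0 < |u + 10| < delta implies |(3u + 12) + 18| < eps.
|(3u + 12) + 18| = |3u + 30| = 3|u + 10|.
Thus it suffices that |u + 10| < eps/3.
Choosing delta = eps/3 gives |(3u + 12) + 18| = 3|u + 10| < eps whenever |u + 10| < delta.

delta = eps/3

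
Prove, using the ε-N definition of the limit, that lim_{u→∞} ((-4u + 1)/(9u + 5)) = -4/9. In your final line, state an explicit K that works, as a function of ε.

Fix ε > 0. We seek K > 0 such that u > K implies |(-4u + 1)/(9u + 5) + 4/9| < ε.
(-4u + 1)/(9u + 5) + 4/9 = (9(-4u + 1) − (-4)(9u + 5)) / (9(9u + 5)) = 29/(9(9u + 5)).
For u > 0 we have 9u + 5 > 9u, so |(-4u + 1)/(9u + 5) + 4/9| = 29/(9(9u + 5)) < 29/(9·9u) = (29/81)/u.
Thus |(-4u + 1)/(9u + 5) + 4/9| < ε whenever u > (29/81)/ε.
Take K = (29/81)/ε. If u > K then |(-4u + 1)/(9u + 5) + 4/9| < (29/81)/u < ε.

K = (29/81)/ε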